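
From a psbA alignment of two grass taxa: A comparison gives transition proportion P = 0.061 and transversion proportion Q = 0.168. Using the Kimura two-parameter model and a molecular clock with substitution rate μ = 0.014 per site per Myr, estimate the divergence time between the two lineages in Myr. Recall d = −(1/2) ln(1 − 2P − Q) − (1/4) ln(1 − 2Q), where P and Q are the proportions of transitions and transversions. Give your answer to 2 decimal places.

Under the Kimura two-parameter model, d = −½ ln(1 − 2P − Q) − ¼ ln(1 − 2Q).
1 − 2P − Q = 0.71, giving −½ ln(0.71) = 0.171245.
1 − 2Q = 0.664, giving −¼ ln(0.664) = 0.102368.
d = 0.171245 + 0.102368 = 0.273613.
Under a molecular clock d = 2μt, so t = d/(2μ) = 0.273613 / (2 × 0.014) = 9.77 Myr.

9.77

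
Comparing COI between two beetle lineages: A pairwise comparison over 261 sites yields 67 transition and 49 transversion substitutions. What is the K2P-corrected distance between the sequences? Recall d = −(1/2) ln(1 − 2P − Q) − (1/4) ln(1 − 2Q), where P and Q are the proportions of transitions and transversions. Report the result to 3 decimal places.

0.722

P = 67/261 ≈ 0.256705 and Q = 49/261 ≈ 0.187739.
Under the Kimura two-parameter model, d = −½ ln(1 − 2P − Q) − ¼ ln(1 − 2Q).
1 − 2P − Q = 0.298851, giving −½ ln(0.298851) = 0.603905.
1 − 2Q = 0.624522, giving −¼ ln(0.624522) = 0.117692.
d = 0.603905 + 0.117692 = 0.721597.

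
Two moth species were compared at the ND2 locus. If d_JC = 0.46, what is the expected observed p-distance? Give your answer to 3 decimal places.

0.344

p = (3/4)(1 − e^(−4d/3)) = 0.75 × (1 − e^(-0.613333)) = 0.75 × (1 − 0.541543) = 0.343843.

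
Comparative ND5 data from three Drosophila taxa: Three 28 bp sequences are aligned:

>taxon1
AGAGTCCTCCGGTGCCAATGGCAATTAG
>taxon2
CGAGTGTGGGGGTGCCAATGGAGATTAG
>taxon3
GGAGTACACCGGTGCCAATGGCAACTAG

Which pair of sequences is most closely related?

taxon1–taxon2: 8/28 differ, p = 0.286, d = 0.360.
taxon1–taxon3: 4/28 differ, p = 0.143, d = 0.158.
taxon2–taxon3: 9/28 differ, p = 0.321, d = 0.420.
The smallest distance is between taxon1 and taxon3.

taxon1 and taxon3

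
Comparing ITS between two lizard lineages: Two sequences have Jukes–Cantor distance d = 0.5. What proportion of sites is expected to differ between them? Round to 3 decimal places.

0.365

p = (3/4)(1 − e^(−4d/3)) = 0.75 × (1 − e^(-0.666667)) = 0.75 × (1 − 0.513417) = 0.364937.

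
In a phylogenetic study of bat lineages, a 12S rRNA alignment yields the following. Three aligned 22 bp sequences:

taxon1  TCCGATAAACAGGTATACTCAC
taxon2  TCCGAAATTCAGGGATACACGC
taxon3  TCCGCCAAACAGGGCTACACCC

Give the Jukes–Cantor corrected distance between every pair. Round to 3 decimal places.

d(taxon1,taxon2) = 0.339, d(taxon1,taxon3) = 0.339, d(taxon2,taxon3) = 0.339

taxon1–taxon2: 6/22 sites differ → p ≈ 0.272727, d = −0.75 ln(1 − 0.363636) = 0.338988 ≈ 0.339.
taxon1–taxon3: 6/22 sites differ → p ≈ 0.272727, d = −0.75 ln(1 − 0.363636) = 0.338988 ≈ 0.339.
taxon2–taxon3: 6/22 sites differ → p ≈ 0.272727, d = −0.75 ln(1 − 0.363636) = 0.338988 ≈ 0.339.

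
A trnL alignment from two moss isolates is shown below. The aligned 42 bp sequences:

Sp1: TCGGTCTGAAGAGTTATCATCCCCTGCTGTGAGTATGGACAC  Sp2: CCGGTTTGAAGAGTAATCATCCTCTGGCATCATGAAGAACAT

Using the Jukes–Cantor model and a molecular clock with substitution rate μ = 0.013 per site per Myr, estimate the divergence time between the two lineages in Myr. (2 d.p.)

15.35

The sequences differ at 13 of 42 sites, so p = 13/42 ≈ 0.309524.
d = −(3/4) ln(1 − 4p/3) = −0.75 ln(1 − 0.412699) = −0.75 ln(0.587301)
  = −0.75 × (-0.532218) = 0.399164 substitutions/site.
Under a molecular clock d = 2μt, so t = d/(2μ) = 0.399164 / (2 × 0.013) = 15.35 Myr.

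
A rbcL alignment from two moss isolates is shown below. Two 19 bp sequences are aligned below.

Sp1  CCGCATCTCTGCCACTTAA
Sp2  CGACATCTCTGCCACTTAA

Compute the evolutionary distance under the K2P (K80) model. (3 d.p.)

Of 19 sites, 1 differences are transitions and 1 are transversions, so P = 1/19 ≈ 0.052632 and Q = 1/19 ≈ 0.052632.
Under the Kimura two-parameter model, d = −½ ln(1 − 2P − Q) − ¼ ln(1 − 2Q).
1 − 2P − Q = 0.842104, giving −½ ln(0.842104) = 0.085926.
1 − 2Q = 0.894736, giving −¼ ln(0.894736) = 0.027807.
d = 0.085926 + 0.027807 = 0.113733.

0.114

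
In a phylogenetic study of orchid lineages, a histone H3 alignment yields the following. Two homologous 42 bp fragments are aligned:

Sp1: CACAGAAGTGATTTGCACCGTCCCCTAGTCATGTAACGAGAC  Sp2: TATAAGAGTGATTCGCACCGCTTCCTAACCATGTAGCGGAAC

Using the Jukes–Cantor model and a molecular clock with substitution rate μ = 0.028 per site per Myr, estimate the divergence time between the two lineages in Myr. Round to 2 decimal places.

7.13

The sequences differ at 13 of 42 sites, so p = 13/42 ≈ 0.309524.
d = −(3/4) ln(1 − 4p/3) = −0.75 ln(1 − 0.412699) = −0.75 ln(0.587301)
  = −0.75 × (-0.532218) = 0.399164 substitutions/site.
Under a molecular clock d = 2μt, so t = d/(2μ) = 0.399164 / (2 × 0.028) = 7.13 Myr.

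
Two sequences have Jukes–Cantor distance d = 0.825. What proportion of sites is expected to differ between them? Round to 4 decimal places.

0.5003

p = (3/4)(1 − e^(−4d/3)) = 0.75 × (1 − e^(-1.1)) = 0.75 × (1 − 0.332871) = 0.500347.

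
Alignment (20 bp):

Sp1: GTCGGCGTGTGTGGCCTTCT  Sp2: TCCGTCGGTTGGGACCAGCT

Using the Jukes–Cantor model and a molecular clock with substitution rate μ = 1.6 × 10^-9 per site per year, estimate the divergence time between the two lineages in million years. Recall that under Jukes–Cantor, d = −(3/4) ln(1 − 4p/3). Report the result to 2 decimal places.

214.76

The sequences differ at 9 of 20 sites (1, 2, 5, 8, 9, 12, 14, 17, 18), so p = 9/20 = 0.45.
d = −(3/4) ln(1 − 4p/3) = −0.75 ln(1 − 0.6) = −0.75 ln(0.4)
  = −0.75 × (-0.916291) = 0.687218 substitutions/site.
Under a molecular clock d = 2μt, so t = d/(2μ) = 0.687218 / (2 × 1.6 × 10^-9) = 214.76 million years.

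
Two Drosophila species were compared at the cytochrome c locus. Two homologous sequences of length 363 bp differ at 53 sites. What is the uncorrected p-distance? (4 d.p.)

0.1460

p = 53/363 = 0.146005… ≈ 0.1460 (to 4 d.p.).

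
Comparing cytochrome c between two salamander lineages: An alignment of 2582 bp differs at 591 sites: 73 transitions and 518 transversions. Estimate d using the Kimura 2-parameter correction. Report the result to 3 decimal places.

0.277

P = 73/2582 ≈ 0.028273 and Q = 518/2582 ≈ 0.20062.
Under the Kimura two-parameter model, d = −½ ln(1 − 2P − Q) − ¼ ln(1 − 2Q).
1 − 2P − Q = 0.742834, giving −½ ln(0.742834) = 0.148641.
1 − 2Q = 0.59876, giving −¼ ln(0.59876) = 0.128224.
d = 0.148641 + 0.128224 = 0.276865.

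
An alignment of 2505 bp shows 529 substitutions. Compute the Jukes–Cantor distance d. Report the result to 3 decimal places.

p = 529/2505 ≈ 0.211178.
d = −(3/4) ln(1 − 4p/3) = −0.75 ln(1 − 0.281571) = −0.75 ln(0.718429)
  = −0.75 × (-0.330688) = 0.248016 substitutions/site.

0.248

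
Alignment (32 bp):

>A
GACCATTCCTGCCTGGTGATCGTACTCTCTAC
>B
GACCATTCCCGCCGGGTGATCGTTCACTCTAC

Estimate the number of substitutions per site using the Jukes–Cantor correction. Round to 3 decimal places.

The sequences differ at 4 of 32 sites (10, 14, 24, 26), so p = 4/32 = 0.125.
d = −(3/4) ln(1 − 4p/3) = −0.75 ln(1 − 0.166667) = −0.75 ln(0.833333)
  = −0.75 × (-0.182322) = 0.136742 substitutions/site.

0.137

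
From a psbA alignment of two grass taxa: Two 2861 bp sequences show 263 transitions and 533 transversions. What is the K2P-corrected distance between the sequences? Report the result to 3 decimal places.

P = 263/2861 ≈ 0.091926 and Q = 533/2861 ≈ 0.186298.
Under the Kimura two-parameter model, d = −½ ln(1 − 2P − Q) − ¼ ln(1 − 2Q).
1 − 2P − Q = 0.62985, giving −½ ln(0.62985) = 0.231137.
1 − 2Q = 0.627404, giving −¼ ln(0.627404) = 0.116541.
d = 0.231137 + 0.116541 = 0.347678.

0.348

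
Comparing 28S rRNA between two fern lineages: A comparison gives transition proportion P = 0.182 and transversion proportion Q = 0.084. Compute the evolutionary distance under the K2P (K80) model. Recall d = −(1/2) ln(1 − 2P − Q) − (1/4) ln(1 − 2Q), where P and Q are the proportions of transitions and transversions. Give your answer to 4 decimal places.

0.3431

Under the Kimura two-parameter model, d = −½ ln(1 − 2P − Q) − ¼ ln(1 − 2Q).
1 − 2P − Q = 0.552, giving −½ ln(0.552) = 0.297104.
1 − 2Q = 0.832, giving −¼ ln(0.832) = 0.045981.
d = 0.297104 + 0.045981 = 0.343085.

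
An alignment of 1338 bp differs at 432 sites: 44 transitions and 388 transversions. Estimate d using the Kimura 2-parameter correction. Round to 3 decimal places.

0.437

P = 44/1338 ≈ 0.032885 and Q = 388/1338 ≈ 0.289985.
Under the Kimura two-parameter model, d = −½ ln(1 − 2P − Q) − ¼ ln(1 − 2Q).
1 − 2P − Q = 0.644245, giving −½ ln(0.644245) = 0.219838.
1 − 2Q = 0.42003, giving −¼ ln(0.42003) = 0.216857.
d = 0.219838 + 0.216857 = 0.436695.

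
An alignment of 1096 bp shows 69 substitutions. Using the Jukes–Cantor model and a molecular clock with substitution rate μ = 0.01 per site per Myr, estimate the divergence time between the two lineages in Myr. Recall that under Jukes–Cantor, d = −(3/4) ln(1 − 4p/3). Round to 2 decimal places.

p = 69/1096 ≈ 0.062956.
d = −(3/4) ln(1 − 4p/3) = −0.75 ln(1 − 0.083941) = −0.75 ln(0.916059)
  = −0.75 × (-0.087675) = 0.065756 substitutions/site.
Under a molecular clock d = 2μt, so t = d/(2μ) = 0.065756 / (2 × 0.01) = 3.29 Myr.

3.29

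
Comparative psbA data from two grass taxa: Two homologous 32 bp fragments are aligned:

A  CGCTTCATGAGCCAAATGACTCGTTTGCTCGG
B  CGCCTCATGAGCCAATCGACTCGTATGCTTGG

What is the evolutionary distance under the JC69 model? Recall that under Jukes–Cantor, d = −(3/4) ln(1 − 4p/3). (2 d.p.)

0.18

The sequences differ at 5 of 32 sites (4, 16, 17, 25, 30), so p = 5/32 = 0.15625.
d = −(3/4) ln(1 − 4p/3) = −0.75 ln(1 − 0.208333) = −0.75 ln(0.791667)
  = −0.75 × (-0.233614) = 0.175211 substitutions/site.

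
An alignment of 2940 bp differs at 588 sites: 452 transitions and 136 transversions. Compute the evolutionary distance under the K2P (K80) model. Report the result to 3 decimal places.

0.243

P = 452/2940 ≈ 0.153741 and Q = 136/2940 ≈ 0.046259.
Under the Kimura two-parameter model, d = −½ ln(1 − 2P − Q) − ¼ ln(1 − 2Q).
1 − 2P − Q = 0.646259, giving −½ ln(0.646259) = 0.218277.
1 − 2Q = 0.907482, giving −¼ ln(0.907482) = 0.024270.
d = 0.218277 + 0.024270 = 0.242547.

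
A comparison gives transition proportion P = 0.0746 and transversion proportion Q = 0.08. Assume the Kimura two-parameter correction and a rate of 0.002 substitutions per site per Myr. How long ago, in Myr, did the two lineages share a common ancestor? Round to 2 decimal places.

Under the Kimura two-parameter model, d = −½ ln(1 − 2P − Q) − ¼ ln(1 − 2Q).
1 − 2P − Q = 0.7708, giving −½ ln(0.7708) = 0.130163.
1 − 2Q = 0.84, giving −¼ ln(0.84) = 0.043588.
d = 0.130163 + 0.043588 = 0.173751.
Under a molecular clock d = 2μt, so t = d/(2μ) = 0.173751 / (2 × 0.002) = 43.44 Myr.

43.44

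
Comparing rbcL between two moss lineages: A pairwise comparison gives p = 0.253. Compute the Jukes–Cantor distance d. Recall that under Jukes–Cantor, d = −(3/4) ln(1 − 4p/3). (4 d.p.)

0.3086

d = −(3/4) ln(1 − 4p/3) = −0.75 ln(1 − 0.337333) = −0.75 ln(0.662667)
  = −0.75 × (-0.411483) = 0.308612 substitutions/site.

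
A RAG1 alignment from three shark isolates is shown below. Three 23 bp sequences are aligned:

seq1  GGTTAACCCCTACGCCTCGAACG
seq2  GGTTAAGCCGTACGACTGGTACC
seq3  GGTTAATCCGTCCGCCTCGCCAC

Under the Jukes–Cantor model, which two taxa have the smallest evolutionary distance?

seq1–seq2: 6/23 differ, p = 0.261, d = 0.321.
seq1–seq3: 7/23 differ, p = 0.304, d = 0.390.
seq2–seq3: 7/23 differ, p = 0.304, d = 0.390.
The smallest distance is between seq1 and seq2.

seq1 and seq2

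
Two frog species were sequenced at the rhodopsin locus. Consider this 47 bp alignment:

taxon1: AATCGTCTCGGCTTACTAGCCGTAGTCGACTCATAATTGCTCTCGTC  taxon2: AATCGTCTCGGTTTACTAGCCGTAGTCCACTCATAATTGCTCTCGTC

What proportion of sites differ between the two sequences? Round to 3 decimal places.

0.043

The sequences differ at 2 of 47 positions (sites 12, 28).
p = 2/47 = 0.042553… ≈ 0.043 (to 3 d.p.).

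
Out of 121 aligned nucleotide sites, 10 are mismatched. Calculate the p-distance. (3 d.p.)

0.083

p = 10/121 = 0.082644… ≈ 0.083 (to 3 d.p.).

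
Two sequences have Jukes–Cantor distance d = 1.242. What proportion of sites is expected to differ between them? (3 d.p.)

0.607

p = (3/4)(1 − e^(−4d/3)) = 0.75 × (1 − e^(-1.656)) = 0.75 × (1 − 0.190901) = 0.606824.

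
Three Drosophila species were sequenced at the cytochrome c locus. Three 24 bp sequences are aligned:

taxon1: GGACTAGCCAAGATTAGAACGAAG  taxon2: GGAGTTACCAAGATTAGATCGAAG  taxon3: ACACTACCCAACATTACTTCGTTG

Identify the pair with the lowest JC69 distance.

taxon1–taxon2: 4/24 differ, p = 0.167, d = 0.188.
taxon1–taxon3: 9/24 differ, p = 0.375, d = 0.520.
taxon2–taxon3: 10/24 differ, p = 0.417, d = 0.608.
The smallest distance is between taxon1 and taxon2.

taxon1 and taxon2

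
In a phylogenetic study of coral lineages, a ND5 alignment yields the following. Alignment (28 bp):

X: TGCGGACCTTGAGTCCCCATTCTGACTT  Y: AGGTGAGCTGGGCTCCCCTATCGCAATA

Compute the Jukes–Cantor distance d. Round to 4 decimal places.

0.7238

The sequences differ at 13 of 28 sites, so p = 13/28 ≈ 0.464286.
d = −(3/4) ln(1 − 4p/3) = −0.75 ln(1 − 0.619048) = −0.75 ln(0.380952)
  = −0.75 × (-0.965082) = 0.723812 substitutions/site.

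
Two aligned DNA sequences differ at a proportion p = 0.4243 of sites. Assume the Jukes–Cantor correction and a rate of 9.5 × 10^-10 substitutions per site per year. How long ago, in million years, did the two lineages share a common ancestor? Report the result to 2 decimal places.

d = −(3/4) ln(1 − 4p/3) = −0.75 ln(1 − 0.565733) = −0.75 ln(0.434267)
  = −0.75 × (-0.834096) = 0.625572 substitutions/site.
Under a molecular clock d = 2μt, so t = d/(2μ) = 0.625572 / (2 × 9.5 × 10^-10) = 329.25 million years.

329.25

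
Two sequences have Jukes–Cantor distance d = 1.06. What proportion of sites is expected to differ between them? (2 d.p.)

0.57

p = (3/4)(1 − e^(−4d/3)) = 0.75 × (1 − e^(-1.413333)) = 0.75 × (1 − 0.243331) = 0.567502.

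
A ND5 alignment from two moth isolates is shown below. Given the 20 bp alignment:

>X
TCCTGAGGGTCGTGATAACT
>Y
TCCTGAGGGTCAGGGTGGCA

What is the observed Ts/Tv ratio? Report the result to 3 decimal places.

2.000

Transitions are A↔G and C↔T; transversions are all other mismatches.
Transitions: 4. Transversions: 2.
R = 4/2 = 2.000.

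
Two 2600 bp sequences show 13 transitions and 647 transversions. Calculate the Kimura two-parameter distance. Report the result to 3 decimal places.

P = 13/2600 = 0.005 and Q = 647/2600 ≈ 0.248846.
Under the Kimura two-parameter model, d = −½ ln(1 − 2P − Q) − ¼ ln(1 − 2Q).
1 − 2P − Q = 0.741154, giving −½ ln(0.741154) = 0.149773.
1 − 2Q = 0.502308, giving −¼ ln(0.502308) = 0.172135.
d = 0.149773 + 0.172135 = 0.321908.

0.322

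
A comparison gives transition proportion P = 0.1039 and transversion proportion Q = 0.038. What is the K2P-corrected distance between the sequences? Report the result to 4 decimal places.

0.1608

Under the Kimura two-parameter model, d = −½ ln(1 − 2P − Q) − ¼ ln(1 − 2Q).
1 − 2P − Q = 0.7542, giving −½ ln(0.7542) = 0.141049.
1 − 2Q = 0.924, giving −¼ ln(0.924) = 0.019761.
d = 0.141049 + 0.019761 = 0.160810.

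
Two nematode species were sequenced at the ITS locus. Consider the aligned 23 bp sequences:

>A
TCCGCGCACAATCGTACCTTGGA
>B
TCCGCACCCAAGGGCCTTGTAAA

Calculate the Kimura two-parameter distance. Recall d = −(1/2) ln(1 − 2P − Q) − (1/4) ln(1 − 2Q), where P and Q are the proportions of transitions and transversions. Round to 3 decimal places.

0.815

Of 23 sites, 6 differences are transitions and 5 are transversions, so P = 6/23 ≈ 0.26087 and Q = 5/23 ≈ 0.217391.
Under the Kimura two-parameter model, d = −½ ln(1 − 2P − Q) − ¼ ln(1 − 2Q).
1 − 2P − Q = 0.260869, giving −½ ln(0.260869) = 0.671868.
1 − 2Q = 0.565218, giving −¼ ln(0.565218) = 0.142636.
d = 0.671868 + 0.142636 = 0.814504.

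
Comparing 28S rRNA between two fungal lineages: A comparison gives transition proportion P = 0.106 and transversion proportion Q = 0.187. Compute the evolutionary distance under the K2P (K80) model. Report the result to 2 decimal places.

Under the Kimura two-parameter model, d = −½ ln(1 − 2P − Q) − ¼ ln(1 − 2Q).
1 − 2P − Q = 0.601, giving −½ ln(0.601) = 0.254580.
1 − 2Q = 0.626, giving −¼ ln(0.626) = 0.117101.
d = 0.254580 + 0.117101 = 0.371681.

0.37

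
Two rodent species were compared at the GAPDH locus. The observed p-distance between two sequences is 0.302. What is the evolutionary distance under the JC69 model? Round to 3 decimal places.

d = −(3/4) ln(1 − 4p/3) = −0.75 ln(1 − 0.402667) = −0.75 ln(0.597333)
  = −0.75 × (-0.515281) = 0.386461 substitutions/site.

0.386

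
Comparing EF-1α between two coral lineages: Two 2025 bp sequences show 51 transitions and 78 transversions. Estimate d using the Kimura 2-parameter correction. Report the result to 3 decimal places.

0.067

P = 51/2025 ≈ 0.025185 and Q = 78/2025 ≈ 0.038519.
Under the Kimura two-parameter model, d = −½ ln(1 − 2P − Q) − ¼ ln(1 − 2Q).
1 − 2P − Q = 0.911111, giving −½ ln(0.911111) = 0.046545.
1 − 2Q = 0.922962, giving −¼ ln(0.922962) = 0.020042.
d = 0.046545 + 0.020042 = 0.066587.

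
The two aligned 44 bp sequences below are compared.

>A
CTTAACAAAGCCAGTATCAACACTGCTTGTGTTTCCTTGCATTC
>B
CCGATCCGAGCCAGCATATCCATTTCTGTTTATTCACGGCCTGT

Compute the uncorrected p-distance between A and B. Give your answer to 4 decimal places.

The sequences differ at 21 of 44 positions.
p = 21/44 = 0.477272… ≈ 0.4773 (to 4 d.p.).

0.4773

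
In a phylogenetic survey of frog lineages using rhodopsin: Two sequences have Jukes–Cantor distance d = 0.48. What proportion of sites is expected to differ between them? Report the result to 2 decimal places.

p = (3/4)(1 − e^(−4d/3)) = 0.75 × (1 − e^(-0.64)) = 0.75 × (1 − 0.527292) = 0.354531.

0.35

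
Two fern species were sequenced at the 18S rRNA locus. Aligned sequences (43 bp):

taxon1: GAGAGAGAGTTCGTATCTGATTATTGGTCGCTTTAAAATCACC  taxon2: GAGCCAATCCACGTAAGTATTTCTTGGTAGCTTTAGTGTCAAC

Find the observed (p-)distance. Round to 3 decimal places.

The sequences differ at 17 of 43 positions.
p = 17/43 = 0.395348… ≈ 0.395 (to 3 d.p.).

0.395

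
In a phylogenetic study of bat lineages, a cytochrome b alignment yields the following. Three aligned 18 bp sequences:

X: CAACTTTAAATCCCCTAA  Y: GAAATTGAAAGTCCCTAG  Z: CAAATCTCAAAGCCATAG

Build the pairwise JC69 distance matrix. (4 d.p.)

d(X,Y) = 0.4408, d(X,Z) = 0.5482, d(Y,Z) = 0.5482

X–Y: 6/18 sites differ → p ≈ 0.333333, d = −0.75 ln(1 − 0.444444) = 0.440839 ≈ 0.4408.
X–Z: 7/18 sites differ → p ≈ 0.388889, d = −0.75 ln(1 − 0.518519) = 0.548166 ≈ 0.5482.
Y–Z: 7/18 sites differ → p ≈ 0.388889, d = −0.75 ln(1 − 0.518519) = 0.548166 ≈ 0.5482.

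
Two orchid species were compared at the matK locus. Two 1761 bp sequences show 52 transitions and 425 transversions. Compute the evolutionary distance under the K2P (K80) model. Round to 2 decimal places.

0.34

P = 52/1761 ≈ 0.029529 and Q = 425/1761 ≈ 0.24134.
Under the Kimura two-parameter model, d = −½ ln(1 − 2P − Q) − ¼ ln(1 − 2Q).
1 − 2P − Q = 0.699602, giving −½ ln(0.699602) = 0.178622.
1 − 2Q = 0.51732, giving −¼ ln(0.51732) = 0.164773.
d = 0.178622 + 0.164773 = 0.343395.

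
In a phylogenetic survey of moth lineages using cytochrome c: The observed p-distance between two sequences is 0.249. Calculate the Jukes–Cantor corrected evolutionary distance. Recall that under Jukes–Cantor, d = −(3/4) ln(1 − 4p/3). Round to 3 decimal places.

d = −(3/4) ln(1 − 4p/3) = −0.75 ln(1 − 0.332) = −0.75 ln(0.668)
  = −0.75 × (-0.403467) = 0.302600 substitutions/site.

0.303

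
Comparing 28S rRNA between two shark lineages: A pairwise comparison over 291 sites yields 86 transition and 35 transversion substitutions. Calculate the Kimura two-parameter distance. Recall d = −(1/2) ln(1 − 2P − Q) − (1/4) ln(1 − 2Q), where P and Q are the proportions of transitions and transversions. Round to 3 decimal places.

0.690

P = 86/291 ≈ 0.295533 and Q = 35/291 ≈ 0.120275.
Under the Kimura two-parameter model, d = −½ ln(1 − 2P − Q) − ¼ ln(1 − 2Q).
1 − 2P − Q = 0.288659, giving −½ ln(0.288659) = 0.621255.
1 − 2Q = 0.75945, giving −¼ ln(0.75945) = 0.068790.
d = 0.621255 + 0.068790 = 0.690045.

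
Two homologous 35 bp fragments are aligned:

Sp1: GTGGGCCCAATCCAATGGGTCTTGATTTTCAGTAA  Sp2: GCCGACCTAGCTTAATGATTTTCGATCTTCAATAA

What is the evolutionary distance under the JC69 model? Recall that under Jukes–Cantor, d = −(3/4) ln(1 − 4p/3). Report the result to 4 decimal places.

The sequences differ at 14 of 35 sites, so p = 14/35 = 0.4.
d = −(3/4) ln(1 − 4p/3) = −0.75 ln(1 − 0.533333) = −0.75 ln(0.466667)
  = −0.75 × (-0.762139) = 0.571604 substitutions/site.

0.5716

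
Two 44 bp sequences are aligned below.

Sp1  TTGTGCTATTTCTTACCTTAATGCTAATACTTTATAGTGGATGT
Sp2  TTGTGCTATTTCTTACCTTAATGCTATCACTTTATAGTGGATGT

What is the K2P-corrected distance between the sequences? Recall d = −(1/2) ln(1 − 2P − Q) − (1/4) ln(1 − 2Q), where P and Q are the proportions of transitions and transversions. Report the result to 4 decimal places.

0.0469

Of 44 sites, 1 differences are transitions and 1 are transversions, so P = 1/44 ≈ 0.022727 and Q = 1/44 ≈ 0.022727.
Under the Kimura two-parameter model, d = −½ ln(1 − 2P − Q) − ¼ ln(1 − 2Q).
1 − 2P − Q = 0.931819, giving −½ ln(0.931819) = 0.035308.
1 − 2Q = 0.954546, giving −¼ ln(0.954546) = 0.011630.
d = 0.035308 + 0.011630 = 0.046938.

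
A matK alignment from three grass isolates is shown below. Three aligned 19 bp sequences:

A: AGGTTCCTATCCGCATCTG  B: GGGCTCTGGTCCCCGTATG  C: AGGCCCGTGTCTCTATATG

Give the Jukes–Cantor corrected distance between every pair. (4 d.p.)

d(A,B) = 0.6181, d(A,C) = 0.6181, d(B,C) = 0.5068

A–B: 8/19 sites differ → p ≈ 0.421053, d = −0.75 ln(1 − 0.561404) = 0.618132 ≈ 0.6181.
A–C: 8/19 sites differ → p ≈ 0.421053, d = −0.75 ln(1 − 0.561404) = 0.618132 ≈ 0.6181.
B–C: 7/19 sites differ → p ≈ 0.368421, d = −0.75 ln(1 − 0.491228) = 0.506816 ≈ 0.5068.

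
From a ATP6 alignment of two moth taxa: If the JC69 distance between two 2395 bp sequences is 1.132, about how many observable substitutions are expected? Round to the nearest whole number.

1399

Invert JC69: p = (3/4)(1 − e^(−4d/3)) = 0.75 × (1 − e^(-1.509333)) = 0.75 × (1 − 0.221057) = 0.584207.
Expected differing sites = pL ≈ 0.584207 × 2395 = 1399.175765 ≈ 1399.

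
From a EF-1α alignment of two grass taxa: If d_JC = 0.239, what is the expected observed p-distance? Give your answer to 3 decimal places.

0.205

p = (3/4)(1 − e^(−4d/3)) = 0.75 × (1 − e^(-0.318667)) = 0.75 × (1 − 0.727118) = 0.204662.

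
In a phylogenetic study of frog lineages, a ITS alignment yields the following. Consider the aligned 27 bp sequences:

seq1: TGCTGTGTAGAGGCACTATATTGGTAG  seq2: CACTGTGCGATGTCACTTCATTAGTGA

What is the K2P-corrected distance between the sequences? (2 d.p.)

Of 27 sites, 9 differences are transitions and 3 are transversions, so P = 9/27 ≈ 0.333333 and Q = 3/27 ≈ 0.111111.
Under the Kimura two-parameter model, d = −½ ln(1 − 2P − Q) − ¼ ln(1 − 2Q).
1 − 2P − Q = 0.222223, giving −½ ln(0.222223) = 0.752037.
1 − 2Q = 0.777778, giving −¼ ln(0.777778) = 0.062829.
d = 0.752037 + 0.062829 = 0.814866.

0.81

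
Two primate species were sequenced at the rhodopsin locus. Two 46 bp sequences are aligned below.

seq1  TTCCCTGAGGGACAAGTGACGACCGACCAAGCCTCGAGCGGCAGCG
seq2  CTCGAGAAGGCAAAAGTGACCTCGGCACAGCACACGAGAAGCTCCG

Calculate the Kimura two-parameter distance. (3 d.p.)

Of 46 sites, 4 differences are transitions and 16 are transversions, so P = 4/46 ≈ 0.086957 and Q = 16/46 ≈ 0.347826.
Under the Kimura two-parameter model, d = −½ ln(1 − 2P − Q) − ¼ ln(1 − 2Q).
1 − 2P − Q = 0.47826, giving −½ ln(0.47826) = 0.368800.
1 − 2Q = 0.304348, giving −¼ ln(0.304348) = 0.297396.
d = 0.368800 + 0.297396 = 0.666196.

0.666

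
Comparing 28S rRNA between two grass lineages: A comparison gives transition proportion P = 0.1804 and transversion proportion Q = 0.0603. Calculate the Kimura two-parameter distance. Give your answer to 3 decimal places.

Under the Kimura two-parameter model, d = −½ ln(1 − 2P − Q) − ¼ ln(1 − 2Q).
1 − 2P − Q = 0.5789, giving −½ ln(0.5789) = 0.273313.
1 − 2Q = 0.8794, giving −¼ ln(0.8794) = 0.032129.
d = 0.273313 + 0.032129 = 0.305442.

0.305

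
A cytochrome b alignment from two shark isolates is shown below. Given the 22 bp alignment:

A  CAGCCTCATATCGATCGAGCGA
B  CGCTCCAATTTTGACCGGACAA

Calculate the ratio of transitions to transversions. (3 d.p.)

Transitions are A↔G and C↔T; transversions are all other mismatches.
Transitions: 8. Transversions: 3.
R = 8/3 = 2.666666… ≈ 2.667 (to 3 d.p.).

2.667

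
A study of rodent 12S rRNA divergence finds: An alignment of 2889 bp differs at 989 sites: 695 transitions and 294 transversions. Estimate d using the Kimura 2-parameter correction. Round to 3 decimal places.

P = 695/2889 ≈ 0.240568 and Q = 294/2889 ≈ 0.101765.
Under the Kimura two-parameter model, d = −½ ln(1 − 2P − Q) − ¼ ln(1 − 2Q).
1 − 2P − Q = 0.417099, giving −½ ln(0.417099) = 0.437216.
1 − 2Q = 0.79647, giving −¼ ln(0.79647) = 0.056891.
d = 0.437216 + 0.056891 = 0.494107.

0.494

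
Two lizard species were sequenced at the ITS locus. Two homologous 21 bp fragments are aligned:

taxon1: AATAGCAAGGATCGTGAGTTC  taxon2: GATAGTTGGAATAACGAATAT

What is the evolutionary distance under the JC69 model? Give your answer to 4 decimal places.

0.8990

The sequences differ at 11 of 21 sites, so p = 11/21 ≈ 0.52381.
d = −(3/4) ln(1 − 4p/3) = −0.75 ln(1 − 0.698413) = −0.75 ln(0.301587)
  = −0.75 × (-1.198697) = 0.899023 substitutions/site.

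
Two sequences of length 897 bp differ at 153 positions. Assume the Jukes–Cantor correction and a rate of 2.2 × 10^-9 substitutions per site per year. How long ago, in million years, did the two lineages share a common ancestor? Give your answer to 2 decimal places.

43.98

p = 153/897 ≈ 0.170569.
d = −(3/4) ln(1 − 4p/3) = −0.75 ln(1 − 0.227425) = −0.75 ln(0.772575)
  = −0.75 × (-0.258026) = 0.193520 substitutions/site.
Under a molecular clock d = 2μt, so t = d/(2μ) = 0.193520 / (2 × 2.2 × 10^-9) = 43.98 million years.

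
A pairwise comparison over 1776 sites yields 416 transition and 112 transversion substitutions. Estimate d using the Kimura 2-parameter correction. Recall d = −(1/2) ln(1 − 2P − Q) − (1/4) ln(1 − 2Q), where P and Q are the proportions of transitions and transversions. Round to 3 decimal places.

P = 416/1776 ≈ 0.234234 and Q = 112/1776 ≈ 0.063063.
Under the Kimura two-parameter model, d = −½ ln(1 − 2P − Q) − ¼ ln(1 − 2Q).
1 − 2P − Q = 0.468469, giving −½ ln(0.468469) = 0.379143.
1 − 2Q = 0.873874, giving −¼ ln(0.873874) = 0.033705.
d = 0.379143 + 0.033705 = 0.412848.

0.413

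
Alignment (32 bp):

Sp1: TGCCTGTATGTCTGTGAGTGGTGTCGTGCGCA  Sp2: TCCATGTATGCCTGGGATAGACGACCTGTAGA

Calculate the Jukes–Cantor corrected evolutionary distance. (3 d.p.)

The sequences differ at 13 of 32 sites, so p = 13/32 = 0.40625.
d = −(3/4) ln(1 − 4p/3) = −0.75 ln(1 − 0.541667) = −0.75 ln(0.458333)
  = −0.75 × (-0.780159) = 0.585119 substitutions/site.

0.585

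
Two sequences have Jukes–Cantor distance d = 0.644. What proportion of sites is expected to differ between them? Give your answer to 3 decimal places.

p = (3/4)(1 − e^(−4d/3)) = 0.75 × (1 − e^(-0.858667)) = 0.75 × (1 − 0.423727) = 0.432205.

0.432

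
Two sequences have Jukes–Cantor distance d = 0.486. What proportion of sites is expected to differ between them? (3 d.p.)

0.358

p = (3/4)(1 − e^(−4d/3)) = 0.75 × (1 − e^(-0.648)) = 0.75 × (1 − 0.523091) = 0.357682.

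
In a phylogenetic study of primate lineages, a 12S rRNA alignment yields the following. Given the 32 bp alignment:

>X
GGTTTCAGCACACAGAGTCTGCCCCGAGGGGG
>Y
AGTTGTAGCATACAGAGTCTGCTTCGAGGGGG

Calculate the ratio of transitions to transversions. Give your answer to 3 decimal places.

Transitions are A↔G and C↔T; transversions are all other mismatches.
Transitions: 5. Transversions: 1.
R = 5/1 = 5.000.

5.000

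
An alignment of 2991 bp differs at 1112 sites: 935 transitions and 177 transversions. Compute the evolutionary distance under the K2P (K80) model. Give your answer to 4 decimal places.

0.6081

P = 935/2991 ≈ 0.312604 and Q = 177/2991 ≈ 0.059178.
Under the Kimura two-parameter model, d = −½ ln(1 − 2P − Q) − ¼ ln(1 − 2Q).
1 − 2P − Q = 0.315614, giving −½ ln(0.315614) = 0.576618.
1 − 2Q = 0.881644, giving −¼ ln(0.881644) = 0.031492.
d = 0.576618 + 0.031492 = 0.608110.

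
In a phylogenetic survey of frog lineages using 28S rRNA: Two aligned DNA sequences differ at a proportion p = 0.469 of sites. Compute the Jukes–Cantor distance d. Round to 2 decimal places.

0.74

d = −(3/4) ln(1 − 4p/3) = −0.75 ln(1 − 0.625333) = −0.75 ln(0.374667)
  = −0.75 × (-0.981718) = 0.736289 substitutions/site.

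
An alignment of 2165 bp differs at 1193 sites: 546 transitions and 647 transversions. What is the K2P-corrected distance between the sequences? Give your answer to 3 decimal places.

P = 546/2165 ≈ 0.252194 and Q = 647/2165 ≈ 0.298845.
Under the Kimura two-parameter model, d = −½ ln(1 − 2P − Q) − ¼ ln(1 − 2Q).
1 − 2P − Q = 0.196767, giving −½ ln(0.196767) = 0.812867.
1 − 2Q = 0.40231, giving −¼ ln(0.40231) = 0.227633.
d = 0.812867 + 0.227633 = 1.040500.

1.041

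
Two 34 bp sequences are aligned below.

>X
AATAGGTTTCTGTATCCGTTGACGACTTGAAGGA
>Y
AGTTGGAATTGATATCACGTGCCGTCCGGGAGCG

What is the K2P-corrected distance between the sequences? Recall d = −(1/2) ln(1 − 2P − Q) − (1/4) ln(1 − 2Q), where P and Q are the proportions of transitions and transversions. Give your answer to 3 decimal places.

0.825

Of 34 sites, 6 differences are transitions and 11 are transversions, so P = 6/34 ≈ 0.176471 and Q = 11/34 ≈ 0.323529.
Under the Kimura two-parameter model, d = −½ ln(1 − 2P − Q) − ¼ ln(1 − 2Q).
1 − 2P − Q = 0.323529, giving −½ ln(0.323529) = 0.564233.
1 − 2Q = 0.352942, giving −¼ ln(0.352942) = 0.260363.
d = 0.564233 + 0.260363 = 0.824596.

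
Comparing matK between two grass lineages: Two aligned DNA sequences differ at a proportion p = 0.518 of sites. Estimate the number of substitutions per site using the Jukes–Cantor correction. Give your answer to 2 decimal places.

0.88

d = −(3/4) ln(1 − 4p/3) = −0.75 ln(1 − 0.690667) = −0.75 ln(0.309333)
  = −0.75 × (-1.173337) = 0.880003 substitutions/site.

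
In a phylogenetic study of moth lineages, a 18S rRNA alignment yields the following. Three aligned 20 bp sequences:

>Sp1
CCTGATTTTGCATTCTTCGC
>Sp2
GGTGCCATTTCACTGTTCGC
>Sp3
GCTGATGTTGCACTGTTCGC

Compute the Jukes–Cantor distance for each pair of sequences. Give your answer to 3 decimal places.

Sp1–Sp2: 8/20 sites differ → p = 0.4, d = −0.75 ln(1 − 0.533333) = 0.571605 ≈ 0.572.
Sp1–Sp3: 4/20 sites differ → p = 0.2, d = −0.75 ln(1 − 0.266667) = 0.232617 ≈ 0.233.
Sp2–Sp3: 5/20 sites differ → p = 0.25, d = −0.75 ln(1 − 0.333333) = 0.304098 ≈ 0.304.

d(Sp1,Sp2) = 0.572, d(Sp1,Sp3) = 0.233, d(Sp2,Sp3) = 0.304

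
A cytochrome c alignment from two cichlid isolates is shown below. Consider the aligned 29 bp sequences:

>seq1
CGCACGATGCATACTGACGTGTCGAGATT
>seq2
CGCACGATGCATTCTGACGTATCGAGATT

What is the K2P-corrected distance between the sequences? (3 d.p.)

0.072

Of 29 sites, 1 differences are transitions and 1 are transversions, so P = 1/29 ≈ 0.034483 and Q = 1/29 ≈ 0.034483.
Under the Kimura two-parameter model, d = −½ ln(1 − 2P − Q) − ¼ ln(1 − 2Q).
1 − 2P − Q = 0.896551, giving −½ ln(0.896551) = 0.054600.
1 − 2Q = 0.931034, giving −¼ ln(0.931034) = 0.017865.
d = 0.054600 + 0.017865 = 0.072465.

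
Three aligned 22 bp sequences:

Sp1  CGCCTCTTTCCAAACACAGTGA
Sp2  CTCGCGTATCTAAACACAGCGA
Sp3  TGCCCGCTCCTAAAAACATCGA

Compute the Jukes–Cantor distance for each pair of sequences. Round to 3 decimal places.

Sp1–Sp2: 7/22 sites differ → p ≈ 0.318182, d = −0.75 ln(1 − 0.424243) = 0.414052 ≈ 0.414.
Sp1–Sp3: 9/22 sites differ → p ≈ 0.409091, d = −0.75 ln(1 − 0.545455) = 0.591344 ≈ 0.591.
Sp2–Sp3: 8/22 sites differ → p ≈ 0.363636, d = −0.75 ln(1 − 0.484848) = 0.497470 ≈ 0.497.

d(Sp1,Sp2) = 0.414, d(Sp1,Sp3) = 0.591, d(Sp2,Sp3) = 0.497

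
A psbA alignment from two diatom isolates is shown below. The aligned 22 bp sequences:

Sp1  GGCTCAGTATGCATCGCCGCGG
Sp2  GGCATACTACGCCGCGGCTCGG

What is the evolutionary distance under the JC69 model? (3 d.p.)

The sequences differ at 8 of 22 sites (4, 5, 7, 10, 13, 14, 17, 19), so p = 8/22 ≈ 0.363636.
d = −(3/4) ln(1 − 4p/3) = −0.75 ln(1 − 0.484848) = −0.75 ln(0.515152)
  = −0.75 × (-0.663293) = 0.497470 substitutions/site.

0.497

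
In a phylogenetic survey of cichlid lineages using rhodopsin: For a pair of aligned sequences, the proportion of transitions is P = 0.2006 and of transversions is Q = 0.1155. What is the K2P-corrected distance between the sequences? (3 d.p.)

Under the Kimura two-parameter model, d = −½ ln(1 − 2P − Q) − ¼ ln(1 − 2Q).
1 − 2P − Q = 0.4833, giving −½ ln(0.4833) = 0.363559.
1 − 2Q = 0.769, giving −¼ ln(0.769) = 0.065666.
d = 0.363559 + 0.065666 = 0.429225.

0.429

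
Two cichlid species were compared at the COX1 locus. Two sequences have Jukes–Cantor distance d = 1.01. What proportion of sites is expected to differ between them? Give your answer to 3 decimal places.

0.555

p = (3/4)(1 − e^(−4d/3)) = 0.75 × (1 − e^(-1.346667)) = 0.75 × (1 − 0.260106) = 0.554921.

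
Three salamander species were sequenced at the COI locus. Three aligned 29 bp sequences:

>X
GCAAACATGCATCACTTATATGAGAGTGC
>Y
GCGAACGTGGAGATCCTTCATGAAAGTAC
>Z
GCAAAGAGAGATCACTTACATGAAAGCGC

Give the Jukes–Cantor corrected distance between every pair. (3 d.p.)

d(X,Y) = 0.529, d(X,Z) = 0.291, d(Y,Z) = 0.602

X–Y: 11/29 sites differ → p ≈ 0.37931, d = −0.75 ln(1 − 0.505747) = 0.528531 ≈ 0.529.
X–Z: 7/29 sites differ → p ≈ 0.241379, d = −0.75 ln(1 − 0.321839) = 0.291278 ≈ 0.291.
Y–Z: 12/29 sites differ → p ≈ 0.413793, d = −0.75 ln(1 − 0.551724) = 0.601760 ≈ 0.602.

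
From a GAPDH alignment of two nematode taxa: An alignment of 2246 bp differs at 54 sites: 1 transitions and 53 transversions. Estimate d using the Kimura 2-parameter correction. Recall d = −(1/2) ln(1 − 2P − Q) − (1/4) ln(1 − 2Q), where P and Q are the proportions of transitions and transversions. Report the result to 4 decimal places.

P = 1/2246 ≈ 0.000445 and Q = 53/2246 ≈ 0.023598.
Under the Kimura two-parameter model, d = −½ ln(1 − 2P − Q) − ¼ ln(1 − 2Q).
1 − 2P − Q = 0.975512, giving −½ ln(0.975512) = 0.012396.
1 − 2Q = 0.952804, giving −¼ ln(0.952804) = 0.012087.
d = 0.012396 + 0.012087 = 0.024483.

0.0245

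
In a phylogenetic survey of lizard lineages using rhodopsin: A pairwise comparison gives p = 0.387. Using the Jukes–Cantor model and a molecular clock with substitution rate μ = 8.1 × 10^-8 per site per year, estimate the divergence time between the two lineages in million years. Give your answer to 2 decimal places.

d = −(3/4) ln(1 − 4p/3) = −0.75 ln(1 − 0.516) = −0.75 ln(0.484)
  = −0.75 × (-0.725670) = 0.544253 substitutions/site.
Under a molecular clock d = 2μt, so t = d/(2μ) = 0.544253 / (2 × 8.1 × 10^-8) = 3.36 million years.

3.36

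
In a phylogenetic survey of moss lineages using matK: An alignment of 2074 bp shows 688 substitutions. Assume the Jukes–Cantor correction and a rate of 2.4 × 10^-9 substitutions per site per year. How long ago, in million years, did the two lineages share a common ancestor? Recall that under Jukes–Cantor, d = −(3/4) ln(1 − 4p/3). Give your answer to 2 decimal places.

91.24

p = 688/2074 ≈ 0.331726.
d = −(3/4) ln(1 − 4p/3) = −0.75 ln(1 − 0.442301) = −0.75 ln(0.557699)
  = −0.75 × (-0.583936) = 0.437952 substitutions/site.
Under a molecular clock d = 2μt, so t = d/(2μ) = 0.437952 / (2 × 2.4 × 10^-9) = 91.24 million years.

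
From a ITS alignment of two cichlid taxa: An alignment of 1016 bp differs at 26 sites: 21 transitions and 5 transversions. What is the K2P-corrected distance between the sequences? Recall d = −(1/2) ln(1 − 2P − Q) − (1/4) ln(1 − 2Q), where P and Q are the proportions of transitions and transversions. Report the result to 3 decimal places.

P = 21/1016 ≈ 0.020669 and Q = 5/1016 ≈ 0.004921.
Under the Kimura two-parameter model, d = −½ ln(1 − 2P − Q) − ¼ ln(1 − 2Q).
1 − 2P − Q = 0.953741, giving −½ ln(0.953741) = 0.023682.
1 − 2Q = 0.990158, giving −¼ ln(0.990158) = 0.002473.
d = 0.023682 + 0.002473 = 0.026155.

0.026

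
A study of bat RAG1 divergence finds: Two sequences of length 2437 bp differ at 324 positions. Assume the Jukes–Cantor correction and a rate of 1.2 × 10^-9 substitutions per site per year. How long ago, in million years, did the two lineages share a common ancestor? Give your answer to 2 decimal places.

p = 324/2437 ≈ 0.13295.
d = −(3/4) ln(1 − 4p/3) = −0.75 ln(1 − 0.177267) = −0.75 ln(0.822733)
  = −0.75 × (-0.195124) = 0.146343 substitutions/site.
Under a molecular clock d = 2μt, so t = d/(2μ) = 0.146343 / (2 × 1.2 × 10^-9) = 60.98 million years.

60.98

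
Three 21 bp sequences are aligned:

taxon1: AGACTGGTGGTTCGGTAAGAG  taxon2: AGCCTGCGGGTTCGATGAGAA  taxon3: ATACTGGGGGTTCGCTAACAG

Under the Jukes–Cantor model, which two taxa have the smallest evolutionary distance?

taxon1 and taxon3

taxon1–taxon2: 6/21 differ, p = 0.286, d = 0.360.
taxon1–taxon3: 4/21 differ, p = 0.190, d = 0.220.
taxon2–taxon3: 7/21 differ, p = 0.333, d = 0.441.
The smallest distance is between taxon1 and taxon3.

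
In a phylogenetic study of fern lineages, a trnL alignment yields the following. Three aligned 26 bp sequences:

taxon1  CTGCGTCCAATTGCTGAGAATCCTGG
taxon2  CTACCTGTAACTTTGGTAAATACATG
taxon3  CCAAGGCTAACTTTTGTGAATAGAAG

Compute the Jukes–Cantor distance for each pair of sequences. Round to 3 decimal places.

d(taxon1,taxon2) = 0.824, d(taxon1,taxon3) = 0.824, d(taxon2,taxon3) = 0.464

taxon1–taxon2: 13/26 sites differ → p = 0.5, d = −0.75 ln(1 − 0.666667) = 0.823960 ≈ 0.824.
taxon1–taxon3: 13/26 sites differ → p = 0.5, d = −0.75 ln(1 − 0.666667) = 0.823960 ≈ 0.824.
taxon2–taxon3: 9/26 sites differ → p ≈ 0.346154, d = −0.75 ln(1 − 0.461539) = 0.464280 ≈ 0.464.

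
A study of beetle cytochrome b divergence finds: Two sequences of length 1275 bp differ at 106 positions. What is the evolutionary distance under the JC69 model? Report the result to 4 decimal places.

0.0881

p = 106/1275 ≈ 0.083137.
d = −(3/4) ln(1 − 4p/3) = −0.75 ln(1 − 0.110849) = −0.75 ln(0.889151)
  = −0.75 × (-0.117488) = 0.088116 substitutions/site.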